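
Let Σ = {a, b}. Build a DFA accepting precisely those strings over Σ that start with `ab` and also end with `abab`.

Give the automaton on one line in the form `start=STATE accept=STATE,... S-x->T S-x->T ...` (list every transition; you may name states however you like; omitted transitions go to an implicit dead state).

start=q0 accept=q10 q0-a->q1 q0-b->q2 q1-a->q3 q1-b->q4 q2-a->q3 q2-b->q2 q3-a->q3 q3-b->q5 q4-a->q6 q4-b->q7 q5-a->q8 q5-b->q2 q6-a->q9 q6-b->q10 q7-a->q9 q7-b->q7 q8-a->q3 q8-b->q11 q9-a->q9 q9-b->q4 q10-a->q6 q10-b->q7 q11-a->q8 q11-b->q2

Run two small machines in parallel and take their product. The first has 4 states tracking whether the input so far still matches the prefix `ab`; the second has 5 states tracking how much of the suffix `abab` has currently been matched. A product state is a pair (one from each), accepting exactly when both do.
A 12-state machine:
          a    b  
>  q0     q1   q2 
   q1     q3   q4 
   q2     q3   q2 
   q3     q3   q5 
   q4     q6   q7 
   q5     q8   q2 
   q6     q9  q10 
   q7     q9   q7 
   q8     q3  q11 
   q9     q9   q4 
 * q10    q6   q7 
   q11    q8   q2 
(> = start, * = accepting)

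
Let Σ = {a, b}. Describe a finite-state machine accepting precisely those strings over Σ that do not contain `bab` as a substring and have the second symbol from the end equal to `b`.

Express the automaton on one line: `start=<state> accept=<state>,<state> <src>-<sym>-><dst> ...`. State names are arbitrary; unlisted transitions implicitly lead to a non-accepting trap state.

Handle the two conditions separately and then intersect. The first has 4 states tracking partial matches of the forbidden pattern `bab`; the second has 7 states tracking the last 2 symbols read. A product state is a pair (one from each), accepting exactly when both do.
          a    b  
>  S0     S1   S2 
   S1     S3   S4 
   S2     S5   S6 
   S3     S3   S4 
   S4     S5   S6 
 * S5     S3   S7 
 * S6     S5   S6 
   S7     S8   S9 
   S8    S10   S7 
   S9     S8   S9 
   S10   S10   S7 
(> = start, * = accepting)

start=S0 accept=S5,S6 S0-a->S1 S0-b->S2 S1-a->S3 S1-b->S4 S2-a->S5 S2-b->S6 S3-a->S3 S3-b->S4 S4-a->S5 S4-b->S6 S5-a->S3 S5-b->S7 S6-a->S5 S6-b->S6 S7-a->S8 S7-b->S9 S8-a->S10 S8-b->S7 S9-a->S8 S9-b->S9 S10-a->S10 S10-b->S7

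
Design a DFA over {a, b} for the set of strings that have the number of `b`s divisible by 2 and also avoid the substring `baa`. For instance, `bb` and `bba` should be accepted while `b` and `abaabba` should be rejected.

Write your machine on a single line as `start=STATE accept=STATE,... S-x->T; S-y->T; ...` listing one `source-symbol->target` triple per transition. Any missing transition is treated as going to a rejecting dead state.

Build one automaton per condition and run them in lockstep. The first has 2 states tracking the count of `b`s modulo 2; the second has 4 states tracking partial matches of the forbidden pattern `baa`. A product state is a pair (one from each), accepting exactly when both do. Equivalent product states are then merged.
6 states suffice.
        a   b  
>* q0   q0  q1 
   q1   q2  q3 
   q2   q4  q3 
 * q3   q5  q1 
   q4   q4  q4 
 * q5   q4  q1 
(> = start, * = accepting)

start=q0; accept=q0,q3,q5; q0-a->q0; q0-b->q1; q1-a->q2; q1-b->q3; q2-a->q4; q2-b->q3; q3-a->q5; q3-b->q1; q4-a->q4; q4-b->q4; q5-a->q4; q5-b->q1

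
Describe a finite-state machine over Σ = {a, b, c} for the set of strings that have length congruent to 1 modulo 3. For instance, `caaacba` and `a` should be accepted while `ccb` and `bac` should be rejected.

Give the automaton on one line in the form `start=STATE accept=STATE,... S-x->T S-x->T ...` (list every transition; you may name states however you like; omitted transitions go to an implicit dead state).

start=q0 accept=q1 q0-a->q1 q0-b->q1 q0-c->q1 q1-a->q2 q1-b->q2 q1-c->q2 q2-a->q0 q2-b->q0 q2-c->q0

Only the length mod 3 matters, so use a 3-cycle: from any state, every input symbol moves to the next state, wrapping q2 back to q0. Mark q1 accepting.
With 3 states:
        a   b   c  
>  q0   q1  q1  q1 
 * q1   q2  q2  q2 
   q2   q0  q0  q0 
(> = start, * = accepting)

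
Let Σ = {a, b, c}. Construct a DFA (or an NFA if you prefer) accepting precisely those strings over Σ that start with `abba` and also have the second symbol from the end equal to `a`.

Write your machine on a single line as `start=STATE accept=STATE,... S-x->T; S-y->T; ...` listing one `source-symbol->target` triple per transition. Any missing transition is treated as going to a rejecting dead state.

Handle the two conditions separately and then intersect. One (6 states) tracks whether the input so far still matches the prefix `abba`; the other (13 states) tracks the last 2 symbols read. Each combined state is a pair, one component from each; accept when both components accept. Equivalent product states are then merged.
With 9 states:
        a   b   c  
>  s0   s1  s2  s2 
   s1   s2  s3  s2 
   s2   s2  s2  s2 
   s3   s2  s4  s2 
   s4   s5  s2  s2 
   s5   s6  s7  s7 
 * s6   s6  s7  s7 
 * s7   s5  s8  s8 
   s8   s5  s8  s8 
(> = start, * = accepting)

start=s0; accept=s6,s7; s0-a->s1; s0-b->s2; s0-c->s2; s1-a->s2; s1-b->s3; s1-c->s2; s2-a->s2; s2-b->s2; s2-c->s2; s3-a->s2; s3-b->s4; s3-c->s2; s4-a->s5; s4-b->s2; s4-c->s2; s5-a->s6; s5-b->s7; s5-c->s7; s6-a->s6; s6-b->s7; s6-c->s7; s7-a->s5; s7-b->s8; s7-c->s8; s8-a->s5; s8-b->s8; s8-c->s8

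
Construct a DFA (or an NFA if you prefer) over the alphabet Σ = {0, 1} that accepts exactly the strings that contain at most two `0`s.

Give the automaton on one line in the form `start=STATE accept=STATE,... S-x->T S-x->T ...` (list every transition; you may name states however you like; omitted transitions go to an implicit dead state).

Count `0`s, saturating at 3: states s0 through s2 mean 0 through 2 `0`s seen; s3 means more than 2. Each `0` increments (capped at s3); other symbols loop. Accept from {s0, s1, s2}.
A 4-state machine:
        0   1  
>* s0   s1  s0 
 * s1   s2  s1 
 * s2   s3  s2 
   s3   s3  s3 
(> = start, * = accepting)

start=s0 accept=s0,s1,s2 s0-0->s1 s0-1->s0 s1-0->s2 s1-1->s1 s2-0->s3 s2-1->s2 s3-0->s3 s3-1->s3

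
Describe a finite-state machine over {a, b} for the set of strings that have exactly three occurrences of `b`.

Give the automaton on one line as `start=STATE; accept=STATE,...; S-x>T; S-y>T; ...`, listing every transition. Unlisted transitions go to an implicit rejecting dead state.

Count `b`s, saturating at 4: states s0 through s3 mean 0 through 3 `b`s seen; s4 means more than 3. Each `b` increments (capped at s4); other symbols loop. Accept from {s3}.
5 states suffice.
        a   b  
>  s0   s0  s1 
   s1   s1  s2 
   s2   s2  s3 
 * s3   s3  s4 
   s4   s4  s4 
(> = start, * = accepting)

start=s0; accept=s3; s0-a>s0; s0-b>s1; s1-a>s1; s1-b>s2; s2-a>s2; s2-b>s3; s3-a>s3; s3-b>s4; s4-a>s4; s4-b>s4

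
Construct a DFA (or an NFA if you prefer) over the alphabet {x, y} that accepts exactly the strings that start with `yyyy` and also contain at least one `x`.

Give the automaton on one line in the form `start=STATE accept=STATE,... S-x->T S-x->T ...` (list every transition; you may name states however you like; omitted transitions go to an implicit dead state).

start=S0 accept=S6 S0-x->S1 S0-y->S2 S1-x->S1 S1-y->S1 S2-x->S1 S2-y->S3 S3-x->S1 S3-y->S4 S4-x->S1 S4-y->S5 S5-x->S6 S5-y->S5 S6-x->S6 S6-y->S6

Handle the two conditions separately and then intersect. One (6 states) tracks whether the input so far still matches the prefix `yyyy`; the other (3 states) tracks the count of `x`s, saturating at 2. Each combined state is a pair, one component from each; accept when both components accept. Minimizing collapses redundant product states.
With 7 states:
        x   y  
>  S0   S1  S2 
   S1   S1  S1 
   S2   S1  S3 
   S3   S1  S4 
   S4   S1  S5 
   S5   S6  S5 
 * S6   S6  S6 
(> = start, * = accepting)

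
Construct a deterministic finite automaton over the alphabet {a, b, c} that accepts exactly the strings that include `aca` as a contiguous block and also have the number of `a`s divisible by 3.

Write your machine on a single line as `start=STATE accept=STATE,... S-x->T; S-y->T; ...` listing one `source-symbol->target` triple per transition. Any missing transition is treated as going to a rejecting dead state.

Build one automaton per condition and run them in lockstep. The first has 4 states tracking whether and how much of `aca` has been seen; the second has 3 states tracking the count of `a`s modulo 3. A product state is a pair (one from each), accepting exactly when both do.
12 states suffice.
          a    b    c  
>  q0     q1   q0   q0 
   q1     q2   q3   q4 
   q2     q5   q6   q7 
   q3     q2   q3   q3 
   q4     q8   q3   q3 
   q5     q1   q0   q9 
   q6     q5   q6   q6 
   q7    q10   q6   q6 
   q8    q10   q8   q8 
   q9    q11   q0   q0 
 * q10   q11  q10  q10 
   q11    q8  q11  q11 
(> = start, * = accepting)

start=q0; accept=q10; q0-a->q1; q0-b->q0; q0-c->q0; q1-a->q2; q1-b->q3; q1-c->q4; q2-a->q5; q2-b->q6; q2-c->q7; q3-a->q2; q3-b->q3; q3-c->q3; q4-a->q8; q4-b->q3; q4-c->q3; q5-a->q1; q5-b->q0; q5-c->q9; q6-a->q5; q6-b->q6; q6-c->q6; q7-a->q10; q7-b->q6; q7-c->q6; q8-a->q10; q8-b->q8; q8-c->q8; q9-a->q11; q9-b->q0; q9-c->q0; q10-a->q11; q10-b->q10; q10-c->q10; q11-a->q8; q11-b->q11; q11-c->q11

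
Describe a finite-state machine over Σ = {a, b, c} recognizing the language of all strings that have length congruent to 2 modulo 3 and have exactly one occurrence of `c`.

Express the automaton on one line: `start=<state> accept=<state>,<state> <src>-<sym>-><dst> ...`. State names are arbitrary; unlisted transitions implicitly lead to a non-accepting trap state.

Build one automaton per condition and run them in lockstep. The first has 3 states tracking the input length modulo 3; the second has 3 states tracking the count of `c`s, saturating at 2. A product state is a pair (one from each), accepting exactly when both do.
With 9 states:
        a   b   c  
>  S0   S1  S1  S2 
   S1   S3  S3  S4 
   S2   S4  S4  S5 
   S3   S0  S0  S6 
 * S4   S6  S6  S7 
   S5   S7  S7  S7 
   S6   S2  S2  S8 
   S7   S8  S8  S8 
   S8   S5  S5  S5 
(> = start, * = accepting)

start=S0 accept=S4 S0-a->S1 S0-b->S1 S0-c->S2 S1-a->S3 S1-b->S3 S1-c->S4 S2-a->S4 S2-b->S4 S2-c->S5 S3-a->S0 S3-b->S0 S3-c->S6 S4-a->S6 S4-b->S6 S4-c->S7 S5-a->S7 S5-b->S7 S5-c->S7 S6-a->S2 S6-b->S2 S6-c->S8 S7-a->S8 S7-b->S8 S7-c->S8 S8-a->S5 S8-b->S5 S8-c->S5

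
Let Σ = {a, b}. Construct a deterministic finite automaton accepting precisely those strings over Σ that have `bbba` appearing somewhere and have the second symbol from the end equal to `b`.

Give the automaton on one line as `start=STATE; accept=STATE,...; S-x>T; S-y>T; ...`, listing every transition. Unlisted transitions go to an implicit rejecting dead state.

start=q0; accept=q4,q7; q0-a>q0; q0-b>q1; q1-a>q0; q1-b>q2; q2-a>q0; q2-b>q3; q3-a>q4; q3-b>q3; q4-a>q5; q4-b>q6; q5-a>q5; q5-b>q6; q6-a>q4; q6-b>q7; q7-a>q4; q7-b>q7

Run two small machines in parallel and take their product. The first has 5 states tracking whether and how much of `bbba` has been seen; the second has 7 states tracking the last 2 symbols read. A product state is a pair (one from each), accepting exactly when both do. Minimizing collapses redundant product states.
8 states suffice.
        a   b  
>  q0   q0  q1 
   q1   q0  q2 
   q2   q0  q3 
   q3   q4  q3 
 * q4   q5  q6 
   q5   q5  q6 
   q6   q4  q7 
 * q7   q4  q7 
(> = start, * = accepting)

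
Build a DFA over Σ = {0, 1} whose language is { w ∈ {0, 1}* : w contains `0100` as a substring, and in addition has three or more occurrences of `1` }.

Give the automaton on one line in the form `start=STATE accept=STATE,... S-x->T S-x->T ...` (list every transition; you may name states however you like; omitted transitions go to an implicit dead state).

Handle the two conditions separately and then intersect. One (5 states) tracks whether and how much of `0100` has been seen; the other (5 states) tracks the count of `1`s, saturating at 4. Each combined state is a pair, one component from each; accept when both components accept. After merging equivalent states the machine shrinks.
With 15 states:
          0    1  
>  q0     q1   q2 
   q1     q1   q3 
   q2     q4   q5 
   q3     q6   q5 
   q4     q4   q7 
   q5     q8   q5 
   q6     q9   q7 
   q7    q10   q5 
   q8     q8  q11 
   q9     q9  q12 
   q10   q12  q11 
   q11   q13   q5 
   q12   q12  q14 
   q13   q14  q11 
 * q14   q14  q14 
(> = start, * = accepting)

start=q0 accept=q14 q0-0->q1 q0-1->q2 q1-0->q1 q1-1->q3 q2-0->q4 q2-1->q5 q3-0->q6 q3-1->q5 q4-0->q4 q4-1->q7 q5-0->q8 q5-1->q5 q6-0->q9 q6-1->q7 q7-0->q10 q7-1->q5 q8-0->q8 q8-1->q11 q9-0->q9 q9-1->q12 q10-0->q12 q10-1->q11 q11-0->q13 q11-1->q5 q12-0->q12 q12-1->q14 q13-0->q14 q13-1->q11 q14-0->q14 q14-1->q14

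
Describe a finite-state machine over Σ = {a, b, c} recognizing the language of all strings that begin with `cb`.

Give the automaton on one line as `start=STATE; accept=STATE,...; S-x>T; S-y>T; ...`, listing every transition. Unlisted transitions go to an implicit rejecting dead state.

Walk along `cb` while the input agrees: from q0 take `c` to q1, and so on. Any deviation drops to the rejecting sink q3. Once q2 is reached the prefix is confirmed and every continuation is accepted.
With 4 states:
        a   b   c  
>  q0   q3  q3  q1 
   q1   q3  q2  q3 
 * q2   q2  q2  q2 
   q3   q3  q3  q3 
(> = start, * = accepting)

start=q0; accept=q2; q0-a>q3; q0-b>q3; q0-c>q1; q1-a>q3; q1-b>q2; q1-c>q3; q2-a>q2; q2-b>q2; q2-c>q2; q3-a>q3; q3-b>q3; q3-c>q3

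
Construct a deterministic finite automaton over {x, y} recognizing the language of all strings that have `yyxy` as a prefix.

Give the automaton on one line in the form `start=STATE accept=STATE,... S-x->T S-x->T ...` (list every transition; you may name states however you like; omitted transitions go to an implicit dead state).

Walk along `yyxy` while the input agrees: from q0 take `y` to q1, and so on. Any deviation drops to the rejecting sink q5. Once q4 is reached the prefix is confirmed and every continuation is accepted.
With 6 states:
        x   y  
>  q0   q5  q1 
   q1   q5  q2 
   q2   q3  q5 
   q3   q5  q4 
 * q4   q4  q4 
   q5   q5  q5 
(> = start, * = accepting)

start=q0 accept=q4 q0-x->q5 q0-y->q1 q1-x->q5 q1-y->q2 q2-x->q3 q2-y->q5 q3-x->q5 q3-y->q4 q4-x->q4 q4-y->q4 q5-x->q5 q5-y->q5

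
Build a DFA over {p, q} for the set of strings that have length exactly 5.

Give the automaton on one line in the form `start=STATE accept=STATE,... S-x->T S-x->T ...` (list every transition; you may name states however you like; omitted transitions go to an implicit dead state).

start=S0 accept=S5 S0-p->S1 S0-q->S1 S1-p->S2 S1-q->S2 S2-p->S3 S2-q->S3 S3-p->S4 S3-q->S4 S4-p->S5 S4-q->S5 S5-p->S6 S5-q->S6 S6-p->S6 S6-q->S6

Count input length up to 6: every symbol moves from S0 toward S6, which means 'more than 5' and absorbs. Accept from {S5}.
        p   q  
>  S0   S1  S1 
   S1   S2  S2 
   S2   S3  S3 
   S3   S4  S4 
   S4   S5  S5 
 * S5   S6  S6 
   S6   S6  S6 
(> = start, * = accepting)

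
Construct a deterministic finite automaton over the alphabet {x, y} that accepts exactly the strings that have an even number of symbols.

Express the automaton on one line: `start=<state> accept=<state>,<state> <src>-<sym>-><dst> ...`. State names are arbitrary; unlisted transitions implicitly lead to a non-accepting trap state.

Only the length mod 2 matters, so use a 2-cycle: from any state, every input symbol moves to the next state, wrapping S1 back to S0. Mark S0 accepting.
A 2-state machine:
        x   y  
>* S0   S1  S1 
   S1   S0  S0 
(> = start, * = accepting)

start=S0 accept=S0 S0-x->S1 S0-y->S1 S1-x->S0 S1-y->S0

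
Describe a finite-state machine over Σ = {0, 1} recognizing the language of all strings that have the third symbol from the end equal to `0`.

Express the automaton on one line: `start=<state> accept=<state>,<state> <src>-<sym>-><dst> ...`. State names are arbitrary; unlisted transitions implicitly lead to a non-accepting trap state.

start=S0 accept=S7,S8,S9,S10 S0-0->S1 S0-1->S2 S1-0->S3 S1-1->S4 S2-0->S5 S2-1->S6 S3-0->S7 S3-1->S8 S4-0->S9 S4-1->S10 S5-0->S11 S5-1->S12 S6-0->S13 S6-1->S14 S7-0->S7 S7-1->S8 S8-0->S9 S8-1->S10 S9-0->S11 S9-1->S12 S10-0->S13 S10-1->S14 S11-0->S7 S11-1->S8 S12-0->S9 S12-1->S10 S13-0->S11 S13-1->S12 S14-0->S13 S14-1->S14

A DFA must remember the last 3 symbols (since which symbol is third-to-last isn't known until the input ends). Use one state per possible window of the last ≤3 symbols; accept from those whose window starts with `0`.
15 states suffice.
          0    1  
>  S0     S1   S2 
   S1     S3   S4 
   S2     S5   S6 
   S3     S7   S8 
   S4     S9  S10 
   S5    S11  S12 
   S6    S13  S14 
 * S7     S7   S8 
 * S8     S9  S10 
 * S9    S11  S12 
 * S10   S13  S14 
   S11    S7   S8 
   S12    S9  S10 
   S13   S11  S12 
   S14   S13  S14 
(> = start, * = accepting)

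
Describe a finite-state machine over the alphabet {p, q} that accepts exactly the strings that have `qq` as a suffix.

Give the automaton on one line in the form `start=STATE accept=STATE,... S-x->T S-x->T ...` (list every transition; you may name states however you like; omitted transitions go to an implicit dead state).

start=S0 accept=S2 S0-p->S0 S0-q->S1 S1-p->S0 S1-q->S2 S2-p->S0 S2-q->S2

Let each state record the length of the longest suffix of the input read so far that is also a prefix of `qq`. S1 means the last symbol is `q`; S2 means the last 2 symbols are `qq`. Accept only at S2, where the string currently ends in `qq`.
With 3 states:
        p   q  
>  S0   S0  S1 
   S1   S0  S2 
 * S2   S0  S2 
(> = start, * = accepting)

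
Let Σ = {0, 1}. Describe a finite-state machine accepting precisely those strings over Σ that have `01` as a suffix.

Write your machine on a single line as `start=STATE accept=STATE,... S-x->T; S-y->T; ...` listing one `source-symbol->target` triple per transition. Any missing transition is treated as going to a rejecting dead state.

start=s0; accept=s2; s0-0->s1; s0-1->s0; s1-0->s1; s1-1->s2; s2-0->s1; s2-1->s0

Remember how much of `01` the current input suffix matches. State s0 means no match yet; s1 means the last symbol is `0`; s2 means the last 2 symbols are `01`. Only s2 accepts. On a mismatch, fall back to the longest proper suffix that is still a prefix of `01`.
3 states suffice.
        0   1  
>  s0   s1  s0 
   s1   s1  s2 
 * s2   s1  s0 
(> = start, * = accepting)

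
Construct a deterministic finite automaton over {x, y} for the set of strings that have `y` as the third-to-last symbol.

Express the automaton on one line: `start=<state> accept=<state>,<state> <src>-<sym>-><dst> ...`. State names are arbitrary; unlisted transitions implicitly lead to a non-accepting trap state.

start=q0 accept=q11,q12,q13,q14 q0-x->q1 q0-y->q2 q1-x->q3 q1-y->q4 q2-x->q5 q2-y->q6 q3-x->q7 q3-y->q8 q4-x->q9 q4-y->q10 q5-x->q11 q5-y->q12 q6-x->q13 q6-y->q14 q7-x->q7 q7-y->q8 q8-x->q9 q8-y->q10 q9-x->q11 q9-y->q12 q10-x->q13 q10-y->q14 q11-x->q7 q11-y->q8 q12-x->q9 q12-y->q10 q13-x->q11 q13-y->q12 q14-x->q13 q14-y->q14

A DFA must remember the last 3 symbols (since which symbol is third-to-last isn't known until the input ends). Use one state per possible window of the last ≤3 symbols; accept from those whose window starts with `y`.
15 states suffice.
          x    y  
>  q0     q1   q2 
   q1     q3   q4 
   q2     q5   q6 
   q3     q7   q8 
   q4     q9  q10 
   q5    q11  q12 
   q6    q13  q14 
   q7     q7   q8 
   q8     q9  q10 
   q9    q11  q12 
   q10   q13  q14 
 * q11    q7   q8 
 * q12    q9  q10 
 * q13   q11  q12 
 * q14   q13  q14 
(> = start, * = accepting)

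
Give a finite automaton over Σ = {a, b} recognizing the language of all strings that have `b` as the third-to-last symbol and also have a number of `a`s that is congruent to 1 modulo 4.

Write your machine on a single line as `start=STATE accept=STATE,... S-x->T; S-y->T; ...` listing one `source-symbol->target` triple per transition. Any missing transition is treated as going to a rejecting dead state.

Handle the two conditions separately and then intersect. The first has 15 states tracking the last 3 symbols read; the second has 4 states tracking the count of `a`s modulo 4. A product state is a pair (one from each), accepting exactly when both do. Equivalent product states are then merged.
15 states suffice.
          a    b  
>  S0     S1   S2 
   S1     S3   S4 
   S2     S5   S6 
   S3     S7   S3 
   S4     S3   S8 
   S5     S3   S9 
   S6    S10   S6 
   S7     S0  S11 
   S8     S3  S12 
 * S9     S3   S8 
 * S10    S3   S9 
   S11   S13  S11 
 * S12    S3  S12 
   S13   S14   S2 
 * S14    S3   S4 
(> = start, * = accepting)

start=S0; accept=S9,S10,S12,S14; S0-a->S1; S0-b->S2; S1-a->S3; S1-b->S4; S2-a->S5; S2-b->S6; S3-a->S7; S3-b->S3; S4-a->S3; S4-b->S8; S5-a->S3; S5-b->S9; S6-a->S10; S6-b->S6; S7-a->S0; S7-b->S11; S8-a->S3; S8-b->S12; S9-a->S3; S9-b->S8; S10-a->S3; S10-b->S9; S11-a->S13; S11-b->S11; S12-a->S3; S12-b->S12; S13-a->S14; S13-b->S2; S14-a->S3; S14-b->S4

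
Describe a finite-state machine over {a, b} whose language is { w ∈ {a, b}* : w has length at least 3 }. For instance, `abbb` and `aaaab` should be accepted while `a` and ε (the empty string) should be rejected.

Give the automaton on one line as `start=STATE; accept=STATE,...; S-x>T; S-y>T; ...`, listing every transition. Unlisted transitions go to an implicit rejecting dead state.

start=q0; accept=q3,q4; q0-a>q1; q0-b>q1; q1-a>q2; q1-b>q2; q2-a>q3; q2-b>q3; q3-a>q4; q3-b>q4; q4-a>q4; q4-b>q4

We only need to distinguish lengths 0, 1, …, 3, and '>3'. Chain q0 → q1 → q2 → q3 → q4 on every symbol, with q4 looping. Accepting states: {q3, q4}.
        a   b  
>  q0   q1  q1 
   q1   q2  q2 
   q2   q3  q3 
 * q3   q4  q4 
 * q4   q4  q4 
(> = start, * = accepting)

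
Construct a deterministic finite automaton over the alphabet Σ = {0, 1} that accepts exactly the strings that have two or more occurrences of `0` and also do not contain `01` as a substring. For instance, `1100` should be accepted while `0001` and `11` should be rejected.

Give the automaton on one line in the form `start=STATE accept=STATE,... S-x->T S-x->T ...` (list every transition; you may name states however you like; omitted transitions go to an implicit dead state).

Handle the two conditions separately and then intersect. One (4 states) tracks the count of `0`s, saturating at 3; the other (3 states) tracks partial matches of the forbidden pattern `01`. Each combined state is a pair, one component from each; accept when both components accept. Minimizing collapses redundant product states.
A 4-state machine:
        0   1  
>  q0   q1  q0 
   q1   q2  q3 
 * q2   q2  q3 
   q3   q3  q3 
(> = start, * = accepting)

start=q0 accept=q2 q0-0->q1 q0-1->q0 q1-0->q2 q1-1->q3 q2-0->q2 q2-1->q3 q3-0->q3 q3-1->q3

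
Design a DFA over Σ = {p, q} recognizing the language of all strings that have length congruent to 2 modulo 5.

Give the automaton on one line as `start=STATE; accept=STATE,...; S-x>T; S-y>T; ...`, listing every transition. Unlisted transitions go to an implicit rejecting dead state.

Only the length mod 5 matters, so use a 5-cycle: from any state, every input symbol moves to the next state, wrapping S4 back to S0. Mark S2 accepting.
5 states suffice.
        p   q  
>  S0   S1  S1 
   S1   S2  S2 
 * S2   S3  S3 
   S3   S4  S4 
   S4   S0  S0 
(> = start, * = accepting)

start=S0; accept=S2; S0-p>S1; S0-q>S1; S1-p>S2; S1-q>S2; S2-p>S3; S2-q>S3; S3-p>S4; S3-q>S4; S4-p>S0; S4-q>S0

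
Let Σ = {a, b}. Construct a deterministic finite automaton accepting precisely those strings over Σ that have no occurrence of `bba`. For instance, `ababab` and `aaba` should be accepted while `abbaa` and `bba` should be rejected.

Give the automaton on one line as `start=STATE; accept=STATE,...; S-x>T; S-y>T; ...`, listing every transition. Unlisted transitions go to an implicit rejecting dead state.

start=q0; accept=q0,q1,q2; q0-a>q0; q0-b>q1; q1-a>q0; q1-b>q2; q2-a>q3; q2-b>q2; q3-a>q3; q3-b>q3

This is the complement of 'contains `bba`'. Use the same substring-matching states — q0 through q3 holding how much of `bba` has just been matched — but flip the accepting set: everything except the trap q3 accepts.
        a   b  
>* q0   q0  q1 
 * q1   q0  q2 
 * q2   q3  q2 
   q3   q3  q3 
(> = start, * = accepting)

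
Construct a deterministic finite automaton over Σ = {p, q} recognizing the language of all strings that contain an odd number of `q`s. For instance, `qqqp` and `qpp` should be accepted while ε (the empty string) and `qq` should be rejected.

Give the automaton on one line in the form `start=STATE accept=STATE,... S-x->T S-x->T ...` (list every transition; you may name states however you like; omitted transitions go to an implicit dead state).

start=S0 accept=S1 S0-p->S0 S0-q->S1 S1-p->S1 S1-q->S0

The only thing that matters is how many `q`s have appeared, reduced mod 2. Use one state per residue: S0 for 0, …, S1 for 1. Reading `q` moves to the next residue; anything else stays put. S1 is accepting.
2 states suffice.
        p   q  
>  S0   S0  S1 
 * S1   S1  S0 
(> = start, * = accepting)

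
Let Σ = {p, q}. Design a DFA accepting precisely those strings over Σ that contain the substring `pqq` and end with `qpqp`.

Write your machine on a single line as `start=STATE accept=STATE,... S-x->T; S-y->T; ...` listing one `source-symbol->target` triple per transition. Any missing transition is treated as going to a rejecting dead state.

Build one automaton per condition and run them in lockstep. One (4 states) tracks whether and how much of `pqq` has been seen; the other (5 states) tracks how much of the suffix `qpqp` has currently been matched. Each combined state is a pair, one component from each; accept when both components accept. After merging equivalent states the machine shrinks.
With 8 states:
        p   q  
>  S0   S1  S0 
   S1   S1  S2 
   S2   S1  S3 
   S3   S4  S3 
   S4   S5  S6 
   S5   S5  S3 
   S6   S7  S3 
 * S7   S5  S6 
(> = start, * = accepting)

start=S0; accept=S7; S0-p->S1; S0-q->S0; S1-p->S1; S1-q->S2; S2-p->S1; S2-q->S3; S3-p->S4; S3-q->S3; S4-p->S5; S4-q->S6; S5-p->S5; S5-q->S3; S6-p->S7; S6-q->S3; S7-p->S5; S7-q->S6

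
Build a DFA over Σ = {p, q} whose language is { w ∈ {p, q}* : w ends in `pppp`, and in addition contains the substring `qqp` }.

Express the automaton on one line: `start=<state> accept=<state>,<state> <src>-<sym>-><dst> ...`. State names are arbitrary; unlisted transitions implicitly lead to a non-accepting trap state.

Run two small machines in parallel and take their product. One (5 states) tracks how much of the suffix `pppp` has currently been matched; the other (4 states) tracks whether and how much of `qqp` has been seen. Each combined state is a pair, one component from each; accept when both components accept. Equivalent product states are then merged.
With 7 states:
       p  q 
>  A   A  B 
   B   A  C 
   C   D  C 
   D   E  C 
   E   F  C 
   F   G  C 
 * G   G  C 
(> = start, * = accepting)

start=A accept=G A-p->A A-q->B B-p->A B-q->C C-p->D C-q->C D-p->E D-q->C E-p->F E-q->C F-p->G F-q->C G-p->G G-q->C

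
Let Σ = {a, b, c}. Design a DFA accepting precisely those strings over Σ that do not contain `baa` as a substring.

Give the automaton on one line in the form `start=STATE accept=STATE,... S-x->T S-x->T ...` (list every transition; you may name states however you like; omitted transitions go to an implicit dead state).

This is the complement of 'contains `baa`'. Use the same substring-matching states — q0 through q3 holding how much of `baa` has just been matched — but flip the accepting set: everything except the trap q3 accepts.
        a   b   c  
>* q0   q0  q1  q0 
 * q1   q2  q1  q0 
 * q2   q3  q1  q0 
   q3   q3  q3  q3 
(> = start, * = accepting)

start=q0 accept=q0,q1,q2 q0-a->q0 q0-b->q1 q0-c->q0 q1-a->q2 q1-b->q1 q1-c->q0 q2-a->q3 q2-b->q1 q2-c->q0 q3-a->q3 q3-b->q3 q3-c->q3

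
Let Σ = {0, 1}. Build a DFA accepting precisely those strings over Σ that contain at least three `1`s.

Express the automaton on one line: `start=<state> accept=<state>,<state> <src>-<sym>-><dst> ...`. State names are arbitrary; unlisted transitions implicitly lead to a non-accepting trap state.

start=q0 accept=q3,q4 q0-0->q0 q0-1->q1 q1-0->q1 q1-1->q2 q2-0->q2 q2-1->q3 q3-0->q3 q3-1->q4 q4-0->q4 q4-1->q4

Only the number of `1`s matters, and only up to 4. Make a chain q0 → q1 → q2 → q3 → q4 advanced by each `1` (with q4 absorbing); every other symbol self-loops. The accepting set is {q3, q4}.
A 5-state machine:
        0   1  
>  q0   q0  q1 
   q1   q1  q2 
   q2   q2  q3 
 * q3   q3  q4 
 * q4   q4  q4 
(> = start, * = accepting)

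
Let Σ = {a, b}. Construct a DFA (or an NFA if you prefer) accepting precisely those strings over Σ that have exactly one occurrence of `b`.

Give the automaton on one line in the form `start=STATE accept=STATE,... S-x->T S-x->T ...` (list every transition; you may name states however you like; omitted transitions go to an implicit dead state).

Only the number of `b`s matters, and only up to 2. Make a chain q0 → q1 → q2 advanced by each `b` (with q2 absorbing); every other symbol self-loops. The accepting set is {q1}.
        a   b  
>  q0   q0  q1 
 * q1   q1  q2 
   q2   q2  q2 
(> = start, * = accepting)

start=q0 accept=q1 q0-a->q0 q0-b->q1 q1-a->q1 q1-b->q2 q2-a->q2 q2-b->q2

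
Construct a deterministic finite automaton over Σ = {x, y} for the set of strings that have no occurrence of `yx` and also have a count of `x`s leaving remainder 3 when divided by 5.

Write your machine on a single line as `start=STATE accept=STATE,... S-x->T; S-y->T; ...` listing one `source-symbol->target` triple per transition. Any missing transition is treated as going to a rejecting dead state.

start=S0; accept=S6,S10; S0-x->S1; S0-y->S2; S1-x->S3; S1-y->S4; S2-x->S5; S2-y->S2; S3-x->S6; S3-y->S7; S4-x->S8; S4-y->S4; S5-x->S8; S5-y->S5; S6-x->S9; S6-y->S10; S7-x->S11; S7-y->S7; S8-x->S11; S8-y->S8; S9-x->S0; S9-y->S12; S10-x->S13; S10-y->S10; S11-x->S13; S11-y->S11; S12-x->S14; S12-y->S12; S13-x->S14; S13-y->S13; S14-x->S5; S14-y->S14

Handle the two conditions separately and then intersect. One (3 states) tracks partial matches of the forbidden pattern `yx`; the other (5 states) tracks the count of `x`s modulo 5. Each combined state is a pair, one component from each; accept when both components accept.
          x    y  
>  S0     S1   S2 
   S1     S3   S4 
   S2     S5   S2 
   S3     S6   S7 
   S4     S8   S4 
   S5     S8   S5 
 * S6     S9  S10 
   S7    S11   S7 
   S8    S11   S8 
   S9     S0  S12 
 * S10   S13  S10 
   S11   S13  S11 
   S12   S14  S12 
   S13   S14  S13 
   S14    S5  S14 
(> = start, * = accepting)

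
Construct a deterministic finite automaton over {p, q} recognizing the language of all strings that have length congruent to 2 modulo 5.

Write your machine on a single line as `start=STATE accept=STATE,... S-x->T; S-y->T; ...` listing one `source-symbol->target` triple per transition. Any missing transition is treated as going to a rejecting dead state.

Only the length mod 5 matters, so use a 5-cycle: from any state, every input symbol moves to the next state, wrapping E back to A. Mark C accepting.
With 5 states:
       p  q 
>  A   B  B 
   B   C  C 
 * C   D  D 
   D   E  E 
   E   A  A 
(> = start, * = accepting)

start=A; accept=C; A-p->B; A-q->B; B-p->C; B-q->C; C-p->D; C-q->D; D-p->E; D-q->E; E-p->A; E-q->A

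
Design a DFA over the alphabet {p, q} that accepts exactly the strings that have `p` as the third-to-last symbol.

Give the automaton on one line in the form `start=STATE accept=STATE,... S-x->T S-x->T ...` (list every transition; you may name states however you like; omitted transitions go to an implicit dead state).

Because acceptance depends on a position counted from the end, the machine has to buffer the most recent 3 symbols. Make each state the string of the last up-to-3 symbols read; on input `x` shift the window left and append `x`. Accept when the buffered window has length 3 and begins with `p`.
With 15 states:
       p  q 
>  A   B  C 
   B   D  E 
   C   F  G 
   D   H  I 
   E   J  K 
   F   L  M 
   G   N  O 
 * H   H  I 
 * I   J  K 
 * J   L  M 
 * K   N  O 
   L   H  I 
   M   J  K 
   N   L  M 
   O   N  O 
(> = start, * = accepting)

start=A accept=H,I,J,K A-p->B A-q->C B-p->D B-q->E C-p->F C-q->G D-p->H D-q->I E-p->J E-q->K F-p->L F-q->M G-p->N G-q->O H-p->H H-q->I I-p->J I-q->K J-p->L J-q->M K-p->N K-q->O L-p->H L-q->I M-p->J M-q->K N-p->L N-q->M O-p->N O-q->O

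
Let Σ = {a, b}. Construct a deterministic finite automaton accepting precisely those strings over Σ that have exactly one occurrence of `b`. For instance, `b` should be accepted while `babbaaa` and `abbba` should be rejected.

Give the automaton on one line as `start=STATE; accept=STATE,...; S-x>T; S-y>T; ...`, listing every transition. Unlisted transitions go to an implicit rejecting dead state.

start=q0; accept=q1; q0-a>q0; q0-b>q1; q1-a>q1; q1-b>q2; q2-a>q2; q2-b>q2

Count `b`s, saturating at 2: state q0 means no `b` yet, q1 means one `b` seen, q2 means more than one. Each `b` increments (capped at q2); other symbols loop. Accept from {q1}.
3 states suffice.
        a   b  
>  q0   q0  q1 
 * q1   q1  q2 
   q2   q2  q2 
(> = start, * = accepting)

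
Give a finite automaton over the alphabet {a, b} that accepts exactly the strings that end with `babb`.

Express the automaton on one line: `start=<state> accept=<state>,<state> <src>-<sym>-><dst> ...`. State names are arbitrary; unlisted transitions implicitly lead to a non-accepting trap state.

start=q0 accept=q4 q0-a->q0 q0-b->q1 q1-a->q2 q1-b->q1 q2-a->q0 q2-b->q3 q3-a->q2 q3-b->q4 q4-a->q2 q4-b->q1

Let each state record the length of the longest suffix of the input read so far that is also a prefix of `babb`. q1 means the last symbol is `b`; q2 means the last 2 symbols are `ba`; q3 means the last 3 symbols are `bab`; q4 means the last 4 symbols are `babb`. Accept only at q4, where the string currently ends in `babb`.
A 5-state machine:
        a   b  
>  q0   q0  q1 
   q1   q2  q1 
   q2   q0  q3 
   q3   q2  q4 
 * q4   q2  q1 
(> = start, * = accepting)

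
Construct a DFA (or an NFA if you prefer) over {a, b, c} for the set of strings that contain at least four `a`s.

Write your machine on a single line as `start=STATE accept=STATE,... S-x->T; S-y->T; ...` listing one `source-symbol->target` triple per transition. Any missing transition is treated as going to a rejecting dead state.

Only the number of `a`s matters, and only up to 5. Make a chain s0 → s1 → s2 → s3 → s4 → s5 advanced by each `a` (with s5 absorbing); every other symbol self-loops. The accepting set is {s4, s5}.
A 6-state machine:
        a   b   c  
>  s0   s1  s0  s0 
   s1   s2  s1  s1 
   s2   s3  s2  s2 
   s3   s4  s3  s3 
 * s4   s5  s4  s4 
 * s5   s5  s5  s5 
(> = start, * = accepting)

start=s0; accept=s4,s5; s0-a->s1; s0-b->s0; s0-c->s0; s1-a->s2; s1-b->s1; s1-c->s1; s2-a->s3; s2-b->s2; s2-c->s2; s3-a->s4; s3-b->s3; s3-c->s3; s4-a->s5; s4-b->s4; s4-c->s4; s5-a->s5; s5-b->s5; s5-c->s5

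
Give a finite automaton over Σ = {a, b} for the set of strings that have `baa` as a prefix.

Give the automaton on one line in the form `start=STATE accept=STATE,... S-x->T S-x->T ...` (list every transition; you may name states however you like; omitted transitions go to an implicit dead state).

Check the first 3 symbols one by one: S0 through S2 record how many have matched `baa` so far; any wrong symbol goes to the dead state S4. After all 3 match we enter the accepting sink S3.
With 5 states:
        a   b  
>  S0   S4  S1 
   S1   S2  S4 
   S2   S3  S4 
 * S3   S3  S3 
   S4   S4  S4 
(> = start, * = accepting)

start=S0 accept=S3 S0-a->S4 S0-b->S1 S1-a->S2 S1-b->S4 S2-a->S3 S2-b->S4 S3-a->S3 S3-b->S3 S4-a->S4 S4-b->S4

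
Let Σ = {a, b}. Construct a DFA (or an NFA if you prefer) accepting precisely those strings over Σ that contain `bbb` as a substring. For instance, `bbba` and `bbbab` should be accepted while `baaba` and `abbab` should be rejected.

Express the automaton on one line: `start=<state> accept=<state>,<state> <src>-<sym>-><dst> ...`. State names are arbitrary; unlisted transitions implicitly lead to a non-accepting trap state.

Track how much of `bbb` has been matched so far: state q0 is no progress, q3 is the absorbing accept state reached once `bbb` has occurred. Intermediate states record partial matches; on a mismatch, fall back to the longest reusable overlap.
        a   b  
>  q0   q0  q1 
   q1   q0  q2 
   q2   q0  q3 
 * q3   q3  q3 
(> = start, * = accepting)

start=q0 accept=q3 q0-a->q0 q0-b->q1 q1-a->q0 q1-b->q2 q2-a->q0 q2-b->q3 q3-a->q3 q3-b->q3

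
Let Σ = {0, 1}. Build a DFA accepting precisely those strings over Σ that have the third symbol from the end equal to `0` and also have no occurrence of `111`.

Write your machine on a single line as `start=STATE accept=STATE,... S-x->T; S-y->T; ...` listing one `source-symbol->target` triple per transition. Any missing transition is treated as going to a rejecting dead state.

Build one automaton per condition and run them in lockstep. One (15 states) tracks the last 3 symbols read; the other (4 states) tracks partial matches of the forbidden pattern `111`. Each combined state is a pair, one component from each; accept when both components accept.
          0    1  
>  S0     S1   S2 
   S1     S3   S4 
   S2     S5   S6 
   S3     S7   S8 
   S4     S9  S10 
   S5    S11  S12 
   S6    S13  S14 
 * S7     S7   S8 
 * S8     S9  S10 
 * S9    S11  S12 
 * S10   S13  S14 
   S11    S7   S8 
   S12    S9  S10 
   S13   S11  S12 
   S14   S15  S14 
   S15   S16  S17 
   S16   S18  S19 
   S17   S20  S21 
   S18   S18  S19 
   S19   S20  S21 
   S20   S16  S17 
   S21   S15  S14 
(> = start, * = accepting)

start=S0; accept=S7,S8,S9,S10; S0-0->S1; S0-1->S2; S1-0->S3; S1-1->S4; S2-0->S5; S2-1->S6; S3-0->S7; S3-1->S8; S4-0->S9; S4-1->S10; S5-0->S11; S5-1->S12; S6-0->S13; S6-1->S14; S7-0->S7; S7-1->S8; S8-0->S9; S8-1->S10; S9-0->S11; S9-1->S12; S10-0->S13; S10-1->S14; S11-0->S7; S11-1->S8; S12-0->S9; S12-1->S10; S13-0->S11; S13-1->S12; S14-0->S15; S14-1->S14; S15-0->S16; S15-1->S17; S16-0->S18; S16-1->S19; S17-0->S20; S17-1->S21; S18-0->S18; S18-1->S19; S19-0->S20; S19-1->S21; S20-0->S16; S20-1->S17; S21-0->S15; S21-1->S14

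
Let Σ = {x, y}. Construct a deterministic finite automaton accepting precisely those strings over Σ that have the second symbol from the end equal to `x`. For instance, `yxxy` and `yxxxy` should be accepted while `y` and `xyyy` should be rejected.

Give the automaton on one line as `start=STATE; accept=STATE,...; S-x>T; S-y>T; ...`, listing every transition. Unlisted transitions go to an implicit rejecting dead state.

start=s0; accept=s3,s4; s0-x>s1; s0-y>s2; s1-x>s3; s1-y>s4; s2-x>s5; s2-y>s6; s3-x>s3; s3-y>s4; s4-x>s5; s4-y>s6; s5-x>s3; s5-y>s4; s6-x>s5; s6-y>s6

Because acceptance depends on a position counted from the end, the machine has to buffer the most recent 2 symbols. Make each state the string of the last up-to-2 symbols read; on input `x` shift the window left and append `x`. Accept when the buffered window has length 2 and begins with `x`.
        x   y  
>  s0   s1  s2 
   s1   s3  s4 
   s2   s5  s6 
 * s3   s3  s4 
 * s4   s5  s6 
   s5   s3  s4 
   s6   s5  s6 
(> = start, * = accepting)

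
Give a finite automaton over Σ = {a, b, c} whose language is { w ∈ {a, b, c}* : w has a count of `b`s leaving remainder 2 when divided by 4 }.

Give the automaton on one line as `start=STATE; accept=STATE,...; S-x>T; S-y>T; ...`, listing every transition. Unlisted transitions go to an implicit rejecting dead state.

start=s0; accept=s2; s0-a>s0; s0-b>s1; s0-c>s0; s1-a>s1; s1-b>s2; s1-c>s1; s2-a>s2; s2-b>s3; s2-c>s2; s3-a>s3; s3-b>s0; s3-c>s3

Keep the running count of `b`s modulo 4: each `b` advances along the cycle s0 → s1 → s2 → s3 → s0 while other symbols loop. Accept at s2.
4 states suffice.
        a   b   c  
>  s0   s0  s1  s0 
   s1   s1  s2  s1 
 * s2   s2  s3  s2 
   s3   s3  s0  s3 
(> = start, * = accepting)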